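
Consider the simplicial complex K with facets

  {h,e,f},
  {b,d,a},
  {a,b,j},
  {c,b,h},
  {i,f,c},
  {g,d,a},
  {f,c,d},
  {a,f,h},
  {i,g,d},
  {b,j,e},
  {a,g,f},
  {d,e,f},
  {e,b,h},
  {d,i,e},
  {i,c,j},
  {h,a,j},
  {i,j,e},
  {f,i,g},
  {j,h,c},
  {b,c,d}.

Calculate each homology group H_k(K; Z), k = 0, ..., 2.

H_0 = Z,  H_1 = Z ⊕ Z_2,  H_2 = 0.

Take the total order a < b < c < d < e < f < g < h < i < j on the vertex set. Then K (dimension 2) consists of the simplices:

  0-simplices (10): a, b, c, d, e, f, g, h, i, j
  1-simplices (30): ab, ad, af, ag, ah, aj, bc, bd, be, bh, bj, cd, cf, ch, ci, cj, de, df, dg, di, ef, eh, ei, ej, fg, fh, fi, gi, hj, ij
  2-simplices (20): abd, abj, adg, afg, afh, ahj, bcd, bch, beh, bej, cdf, cfi, chj, cij, def, dei, dgi, efh, eij, fgi

so the chain groups are C_0 ≅ Z^10, C_1 ≅ Z^30, C_2 ≅ Z^20.

The boundary map ∂_1: C_1 → C_0 is given by ∂[p,q] = [q] − [p].
This gives a 10×30 integer matrix of rank 9; reducing to Smith normal form yields diagonal entries (1,1,1,1,1,1,1,1,1).

∂_2: C_2 → C_1 sends each 2-simplex [p,q,r] to [q,r] − [p,r] + [p,q]. For instance
  ∂fgi = gi − fi + fg,
  ∂dei = ei − di + de.
As a 30×20 matrix over Z this has rank 20, with invariant factors (1,1,1,1,1,1,1,1,1,1,1,1,1,1,1,1,1,1,1,2).

From H_k ≅ ker(∂_k) / im(∂_{k+1}) we obtain:

  H_0: rank C_0 − rank ∂_1 = 10 − 9 = 1, and the invariant factors of ∂_1 are all 1, so H_0 = Z.
  H_1: rank ker ∂_1 − rank ∂_2 = (30 − 9) − 20 = 1, and ∂_2 has invariant factor 2 > 1, so H_1 = Z ⊕ Z_2.
  H_2: rank ker ∂_2 − rank ∂_3 = (20 − 20) − 0 = 0, and there is no ∂_3, so H_2 = 0.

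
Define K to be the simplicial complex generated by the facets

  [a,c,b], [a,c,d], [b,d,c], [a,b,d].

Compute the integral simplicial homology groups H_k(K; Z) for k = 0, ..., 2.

H_0 = Z,  H_1 = 0,  H_2 = Z.

K has 4 vertices, 6 edges, 4 triangles.
rank ∂_0 = 0, rank ∂_1 = 3 ⇒ b_0 = 4 − 0 − 3 = 1; all invariant factors of ∂_1 are 1 so no torsion. So H_0 = Z.
rank ∂_1 = 3, rank ∂_2 = 3 ⇒ b_1 = 6 − 3 − 3 = 0; all invariant factors of ∂_2 are 1 so no torsion. So H_1 = 0.
rank ∂_2 = 3, rank ∂_3 = 0 ⇒ b_2 = 4 − 3 − 0 = 1. So H_2 = Z.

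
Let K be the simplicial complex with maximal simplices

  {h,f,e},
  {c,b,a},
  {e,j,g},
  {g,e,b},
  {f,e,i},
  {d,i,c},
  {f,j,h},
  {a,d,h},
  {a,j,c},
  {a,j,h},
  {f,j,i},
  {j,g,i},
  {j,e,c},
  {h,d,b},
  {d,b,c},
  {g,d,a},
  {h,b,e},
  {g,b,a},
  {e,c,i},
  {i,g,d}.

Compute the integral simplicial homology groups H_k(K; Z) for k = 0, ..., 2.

H_0 = Z,  H_1 = Z ⊕ Z/2,  H_2 = 0.

Order the vertices as a < b < c < d < e < f < g < h < i < j. Listing each simplex with vertices in this order, K has dimension 2 with simplices:

  0-simplices (10): a, b, c, d, e, f, g, h, i, j
  1-simplices (30): ab, ac, ad, ag, ah, aj, bc, bd, be, bg, bh, cd, ce, ci, cj, dg, dh, di, ef, eg, eh, ei, ej, fh, fi, fj, gi, gj, hj, ij
  2-simplices (20): abc, abg, acj, adg, adh, ahj, bcd, bdh, beg, beh, cdi, cei, cej, dgi, efh, efi, egj, fhj, fij, gij

so the chain groups are C_0 ≅ Z^10, C_1 ≅ Z^30, C_2 ≅ Z^20.

Boundary ∂_1: C_1 → C_0 sends each edge [p,q] (with p < q) to q − p. For instance
  ∂dg = g − d.
The resulting 10×30 matrix has rank 9, and its Smith normal form has invariant factors (1,1,1,1,1,1,1,1,1).

Boundary ∂_2: C_2 → C_1 maps a triangle to the signed sum of its edges. For instance
  ∂bcd = cd − bd + bc,
  ∂efi = fi − ei + ef.
This gives a 30×20 integer matrix of rank 20; reducing to Smith normal form yields diagonal entries (1,1,1,1,1,1,1,1,1,1,1,1,1,1,1,1,1,1,1,2).

Now H_k = ker ∂_k / im ∂_{k+1}, so:

  H_0: rank C_0 − rank ∂_1 = 10 − 9 = 1, and the invariant factors of ∂_1 are all 1, so H_0 = Z.
  H_1: rank ker ∂_1 − rank ∂_2 = (30 − 9) − 20 = 1, and ∂_2 has invariant factor 2 > 1, so H_1 = Z ⊕ Z/2.
  H_2: rank ker ∂_2 − rank ∂_3 = (20 − 20) − 0 = 0, and there is no ∂_3, so H_2 = 0.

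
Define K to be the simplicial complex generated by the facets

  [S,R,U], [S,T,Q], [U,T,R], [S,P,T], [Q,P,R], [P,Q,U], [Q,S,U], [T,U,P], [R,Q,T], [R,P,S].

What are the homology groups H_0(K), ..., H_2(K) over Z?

Order the vertices as P < Q < R < S < T < U. Listing each simplex with vertices in this order, K has dimension 2 with simplices:

  0-simplices (6): P, Q, R, S, T, U
  1-simplices (15): PQ, PR, PS, PT, PU, QR, QS, QT, QU, RS, RT, RU, ST, SU, TU
  2-simplices (10): PQR, PQU, PRS, PST, PTU, QRT, QST, QSU, RSU, RTU

so the chain groups are C_0 ≅ Z^6, C_1 ≅ Z^15, C_2 ≅ Z^10.

Boundary ∂_1: C_1 → C_0 sends each edge [p,q] (with p < q) to q − p.
The resulting 6×15 matrix has rank 5, and its Smith normal form has invariant factors (1,1,1,1,1).

The boundary map ∂_2: C_2 → C_1 maps a triangle to the signed sum of its edges. For instance
  ∂QSU = SU − QU + QS,
  ∂PQR = QR − PR + PQ.
The 15×10 boundary matrix has rank 10 and Smith normal form diag(1,1,1,1,1,1,1,1,1,2).

From H_k ≅ ker(∂_k) / im(∂_{k+1}) we obtain:

  H_0: rank C_0 − rank ∂_1 = 6 − 5 = 1, and the invariant factors of ∂_1 are all 1, so H_0 ≅ Z.
  H_1: rank ker ∂_1 − rank ∂_2 = (15 − 5) − 10 = 0, and ∂_2 has invariant factor 2 > 1, so H_1 ≅ Z/2.
  H_2: rank ker ∂_2 − rank ∂_3 = (10 − 10) − 0 = 0, and there is no ∂_3, so H_2 ≅ 0.

H_0 = Z,  H_1 = Z/2,  H_2 = 0.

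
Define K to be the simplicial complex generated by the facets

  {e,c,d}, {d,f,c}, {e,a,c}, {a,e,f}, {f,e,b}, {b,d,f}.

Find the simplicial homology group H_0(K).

H_0 ≅ Z.

Fix the vertex order a < b < c < d < e < f and write every simplex with vertices in increasing order. Then dim K = 2 and the simplices of K are:

  0-simplices (6): a, b, c, d, e, f
  1-simplices (12): ac, ae, af, bd, be, bf, cd, ce, cf, de, df, ef
  2-simplices (6): ace, aef, bdf, bef, cde, cdf

so the chain groups are C_0 ≅ Z^6, C_1 ≅ Z^12, C_2 ≅ Z^6.

The boundary map ∂_1: C_1 → C_0 is given by ∂[p,q] = [q] − [p]. For instance
  ∂af = f − a.
The 6×12 boundary matrix has rank 5 and Smith normal form diag(1,1,1,1,1).

Boundary ∂_2: C_2 → C_1 sends each 2-simplex [p,q,r] to [q,r] − [p,r] + [p,q]. For instance
  ∂ace = ce − ae + ac,
  ∂bef = ef − bf + be.
As a 12×6 matrix over Z this has rank 6, with invariant factors (1,1,1,1,1,1).

Reading off H_k = ker ∂_k / im ∂_{k+1}:

  H_0: rank C_0 − rank ∂_1 = 6 − 5 = 1, and the invariant factors of ∂_1 are all 1, so H_0 ≅ Z.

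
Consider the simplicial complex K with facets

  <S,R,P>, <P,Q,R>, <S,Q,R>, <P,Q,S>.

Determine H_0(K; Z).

H_0 = Z.

Fix the vertex order P < Q < R < S and write every simplex with vertices in increasing order. Then dim K = 2 and the simplices of K are:

  0-simplices (4): P, Q, R, S
  1-simplices (6): PQ, PR, PS, QR, QS, RS
  2-simplices (4): PQR, PQS, PRS, QRS

giving chain groups C_0 ≅ Z^4, C_1 ≅ Z^6, C_2 ≅ Z^4.

Boundary ∂_1: C_1 → C_0 is given by ∂[p,q] = [q] − [p]. For instance
  ∂PR = R − P.
As a 4×6 matrix over Z this has rank 3, with invariant factors (1,1,1).

Boundary ∂_2: C_2 → C_1 maps a triangle to the signed sum of its edges. For instance
  ∂QRS = RS − QS + QR,
  ∂PRS = RS − PS + PR.
The 6×4 boundary matrix has rank 3 and Smith normal form diag(1,1,1).

Reading off H_k = ker ∂_k / im ∂_{k+1}:

  H_0: rank C_0 − rank ∂_1 = 4 − 3 = 1, and the invariant factors of ∂_1 are all 1, so H_0 ≅ Z.

(K is a triangulation of the 2-sphere S^2.)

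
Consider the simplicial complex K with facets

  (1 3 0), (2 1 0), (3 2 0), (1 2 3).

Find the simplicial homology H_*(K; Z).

H_0 = Z,  H_1 = 0,  H_2 = Z.

Fix the vertex order 0 < 1 < 2 < 3 and write every simplex with vertices in increasing order. Then dim K = 2 and the simplices of K are:

  0-simplices (4): [0], [1], [2], [3]
  1-simplices (6): [0,1], [0,2], [0,3], [1,2], [1,3], [2,3]
  2-simplices (4): [0,1,2], [0,1,3], [0,2,3], [1,2,3]

giving chain groups C_0 ≅ Z^4, C_1 ≅ Z^6, C_2 ≅ Z^4.

The boundary map ∂_1: C_1 → C_0 sends each edge [p,q] (with p < q) to q − p.
This gives a 4×6 integer matrix of rank 3; reducing to Smith normal form yields diagonal entries (1,1,1).

The boundary map ∂_2: C_2 → C_1 sends each 2-simplex [p,q,r] to [q,r] − [p,r] + [p,q]. For instance
  ∂[0,1,3] = [1,3] − [0,3] + [0,1],
  ∂[0,1,2] = [1,2] − [0,2] + [0,1].
This gives a 6×4 integer matrix of rank 3; reducing to Smith normal form yields diagonal entries (1,1,1).

Now H_k = ker ∂_k / im ∂_{k+1}, so:

  H_0: rank C_0 − rank ∂_1 = 4 − 3 = 1, and the invariant factors of ∂_1 are all 1, so H_0 ≅ Z.
  H_1: rank ker ∂_1 − rank ∂_2 = (6 − 3) − 3 = 0, and the invariant factors of ∂_2 are all 1, so H_1 ≅ 0.
  H_2: rank ker ∂_2 − rank ∂_3 = (4 − 3) − 0 = 1, and there is no ∂_3, so H_2 ≅ Z.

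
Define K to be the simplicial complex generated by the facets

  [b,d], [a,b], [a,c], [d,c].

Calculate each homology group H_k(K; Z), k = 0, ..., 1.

Take the total order a < b < c < d on the vertex set. Then K (dimension 1) consists of the simplices:

  0-simplices (4): a, b, c, d
  1-simplices (4): ab, ac, bd, cd

so the chain groups are C_0 ≅ Z^4, C_1 ≅ Z^4.

The boundary map ∂_1: C_1 → C_0 sends each edge [p,q] (with p < q) to q − p. For instance
  ∂ab = b − a.
As a 4×4 matrix over Z this has rank 3, with invariant factors (1,1,1).

Computing H_k = (kernel of ∂_k) / (image of ∂_{k+1}):

  H_0: rank C_0 − rank ∂_1 = 4 − 3 = 1, and the invariant factors of ∂_1 are all 1, so H_0 = Z.
  H_1: rank ker ∂_1 − rank ∂_2 = (4 − 3) − 0 = 1, and there is no ∂_2, so H_1 = Z.

(K is a triangulation of the circle S^1.)

H_0 = Z,  H_1 = Z.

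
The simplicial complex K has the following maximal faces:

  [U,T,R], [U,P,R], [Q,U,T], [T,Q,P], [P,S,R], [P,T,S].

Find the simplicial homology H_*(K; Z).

H_0 = Z,  H_1 = Z,  H_2 = 0.

Fix the vertex order P < Q < R < S < T < U and write every simplex with vertices in increasing order. Then dim K = 2 and the simplices of K are:

  0-simplices (6): P, Q, R, S, T, U
  1-simplices (12): PQ, PR, PS, PT, PU, QT, QU, RS, RT, RU, ST, TU
  2-simplices (6): PQT, PRS, PRU, PST, QTU, RTU

Hence C_0 ≅ Z^6, C_1 ≅ Z^12, C_2 ≅ Z^6.

The boundary map ∂_1: C_1 → C_0 maps an edge to its endpoints' difference, ∂[p,q] = q − p. For instance
  ∂PT = T − P.
This gives a 6×12 integer matrix of rank 5; reducing to Smith normal form yields diagonal entries (1,1,1,1,1).

Boundary ∂_2: C_2 → C_1 acts by ∂[p,q,r] = [q,r] − [p,r] + [p,q]. For instance
  ∂QTU = TU − QU + QT,
  ∂PRS = RS − PS + PR.
The 12×6 boundary matrix has rank 6 and Smith normal form diag(1,1,1,1,1,1).

From H_k ≅ ker(∂_k) / im(∂_{k+1}) we obtain:

  H_0: rank C_0 − rank ∂_1 = 6 − 5 = 1, and the invariant factors of ∂_1 are all 1, so H_0 = Z.
  H_1: rank ker ∂_1 − rank ∂_2 = (12 − 5) − 6 = 1, and the invariant factors of ∂_2 are all 1, so H_1 = Z.
  H_2: rank ker ∂_2 − rank ∂_3 = (6 − 6) − 0 = 0, and there is no ∂_3, so H_2 = 0.

As a check, the Euler characteristic is 6 − 12 + 6 = 0, which agrees with 1 − 1 + 0 = 0.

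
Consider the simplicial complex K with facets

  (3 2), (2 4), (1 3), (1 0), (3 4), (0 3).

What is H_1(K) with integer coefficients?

H_1 = Z^2.

Fix the vertex order 0 < 1 < 2 < 3 < 4 and write every simplex with vertices in increasing order. Then dim K = 1 and the simplices of K are:

  0-simplices (5): [0], [1], [2], [3], [4]
  1-simplices (6): [0,1], [0,3], [1,3], [2,3], [2,4], [3,4]

giving chain groups C_0 ≅ Z^5, C_1 ≅ Z^6.

The boundary map ∂_1: C_1 → C_0 is given by ∂[p,q] = [q] − [p]. For instance
  ∂[2,4] = [4] − [2].
As a 5×6 matrix over Z this has rank 4, with invariant factors (1,1,1,1).

Computing H_k = (kernel of ∂_k) / (image of ∂_{k+1}):

  H_1: rank ker ∂_1 − rank ∂_2 = (6 − 4) − 0 = 2, and there is no ∂_2, so H_1 ≅ Z^2.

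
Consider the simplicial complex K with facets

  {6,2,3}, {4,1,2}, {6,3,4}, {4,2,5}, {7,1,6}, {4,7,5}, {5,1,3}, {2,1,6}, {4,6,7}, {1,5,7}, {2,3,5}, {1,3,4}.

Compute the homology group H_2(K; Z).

Take the total order 1 < 2 < 3 < 4 < 5 < 6 < 7 on the vertex set. Then K (dimension 2) consists of the simplices:

  0-simplices (7): [1], [2], [3], [4], [5], [6], [7]
  1-simplices (18): [1,2], [1,3], [1,4], [1,5], [1,6], [1,7], [2,3], [2,4], [2,5], [2,6], [3,4], [3,5], [3,6], [4,5], [4,6], [4,7], [5,7], [6,7]
  2-simplices (12): [1,2,4], [1,2,6], [1,3,4], [1,3,5], [1,5,7], [1,6,7], [2,3,5], [2,3,6], [2,4,5], [3,4,6], [4,5,7], [4,6,7]

so the chain groups are C_0 ≅ Z^7, C_1 ≅ Z^18, C_2 ≅ Z^12.

The boundary map ∂_1: C_1 → C_0 maps an edge to its endpoints' difference, ∂[p,q] = q − p. For instance
  ∂[4,7] = [7] − [4].
This gives a 7×18 integer matrix of rank 6; reducing to Smith normal form yields diagonal entries (1,1,1,1,1,1).

The boundary map ∂_2: C_2 → C_1 acts by ∂[p,q,r] = [q,r] − [p,r] + [p,q]. For instance
  ∂[1,6,7] = [6,7] − [1,7] + [1,6],
  ∂[2,3,5] = [3,5] − [2,5] + [2,3].
The resulting 18×12 matrix has rank 12, and its Smith normal form has invariant factors (1,1,1,1,1,1,1,1,1,1,1,2).

Now H_k = ker ∂_k / im ∂_{k+1}, so:

  H_2: rank ker ∂_2 − rank ∂_3 = (12 − 12) − 0 = 0, and there is no ∂_3, so H_2 ≅ 0.

H_2 = 0.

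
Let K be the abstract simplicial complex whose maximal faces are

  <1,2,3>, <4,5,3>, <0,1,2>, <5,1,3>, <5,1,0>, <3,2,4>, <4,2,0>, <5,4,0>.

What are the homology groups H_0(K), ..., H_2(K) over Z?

Fix the vertex order 0 < 1 < 2 < 3 < 4 < 5 and write every simplex with vertices in increasing order. Then dim K = 2 and the simplices of K are:

  0-simplices (6): [0], [1], [2], [3], [4], [5]
  1-simplices (12): [0,1], [0,2], [0,4], [0,5], [1,2], [1,3], [1,5], [2,3], [2,4], [3,4], [3,5], [4,5]
  2-simplices (8): [0,1,2], [0,1,5], [0,2,4], [0,4,5], [1,2,3], [1,3,5], [2,3,4], [3,4,5]

giving chain groups C_0 ≅ Z^6, C_1 ≅ Z^12, C_2 ≅ Z^8.

The boundary map ∂_1: C_1 → C_0 maps an edge to its endpoints' difference, ∂[p,q] = q − p. For instance
  ∂[0,2] = [2] − [0].
As a 6×12 matrix over Z this has rank 5, with invariant factors (1,1,1,1,1).

∂_2: C_2 → C_1 maps a triangle to the signed sum of its edges. For instance
  ∂[0,2,4] = [2,4] − [0,4] + [0,2],
  ∂[0,4,5] = [4,5] − [0,5] + [0,4].
The resulting 12×8 matrix has rank 7, and its Smith normal form has invariant factors (1,1,1,1,1,1,1).

Reading off H_k = ker ∂_k / im ∂_{k+1}:

  H_0: rank C_0 − rank ∂_1 = 6 − 5 = 1, and the invariant factors of ∂_1 are all 1, so H_0 = Z.
  H_1: rank ker ∂_1 − rank ∂_2 = (12 − 5) − 7 = 0, and the invariant factors of ∂_2 are all 1, so H_1 = 0.
  H_2: rank ker ∂_2 − rank ∂_3 = (8 − 7) − 0 = 1, and there is no ∂_3, so H_2 = Z.

(K is a triangulation of the 2-sphere S^2.)

H_0 = Z,  H_1 = 0,  H_2 = Z.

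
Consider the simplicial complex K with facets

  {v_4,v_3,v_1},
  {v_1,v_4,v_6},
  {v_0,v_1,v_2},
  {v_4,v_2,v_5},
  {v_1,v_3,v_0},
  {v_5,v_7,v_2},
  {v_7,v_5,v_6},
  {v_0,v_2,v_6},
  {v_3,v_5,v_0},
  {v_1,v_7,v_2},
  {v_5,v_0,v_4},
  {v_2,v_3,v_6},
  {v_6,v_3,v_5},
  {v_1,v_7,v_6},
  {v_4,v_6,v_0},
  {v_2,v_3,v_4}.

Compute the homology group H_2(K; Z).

Order the vertices as v_0 < v_1 < v_2 < v_3 < v_4 < v_5 < v_6 < v_7. Listing each simplex with vertices in this order, K has dimension 2 with simplices:

  0-simplices (8): [v_0], [v_1], [v_2], [v_3], [v_4], [v_5], [v_6], [v_7]
  1-simplices (24): (24 of them)
  2-simplices (16): (16 of them)

Hence C_0 ≅ Z^8, C_1 ≅ Z^24, C_2 ≅ Z^16.

∂_1: C_1 → C_0 is given by ∂[p,q] = [q] − [p].
The resulting 8×24 matrix has rank 7, and its Smith normal form has invariant factors (1,1,1,1,1,1,1).

The boundary map ∂_2: C_2 → C_1 maps a triangle to the signed sum of its edges. For instance
  ∂[v_0,v_1,v_3] = [v_1,v_3] − [v_0,v_3] + [v_0,v_1],
  ∂[v_0,v_3,v_5] = [v_3,v_5] − [v_0,v_5] + [v_0,v_3].
This gives a 24×16 integer matrix of rank 15; reducing to Smith normal form yields diagonal entries (1,1,1,1,1,1,1,1,1,1,1,1,1,1,1).

Now H_k = ker ∂_k / im ∂_{k+1}, so:

  H_2: rank ker ∂_2 − rank ∂_3 = (16 − 15) − 0 = 1, and there is no ∂_3, so H_2 ≅ Z.

H_2 ≅ Z.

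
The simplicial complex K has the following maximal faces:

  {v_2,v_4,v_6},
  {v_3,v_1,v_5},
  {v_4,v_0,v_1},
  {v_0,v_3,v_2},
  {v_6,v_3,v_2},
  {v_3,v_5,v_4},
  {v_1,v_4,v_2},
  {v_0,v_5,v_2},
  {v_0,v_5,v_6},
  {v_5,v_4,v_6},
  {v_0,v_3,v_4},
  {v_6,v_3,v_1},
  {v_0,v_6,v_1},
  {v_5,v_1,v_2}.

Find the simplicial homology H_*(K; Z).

We work with the vertex ordering v_0 < v_1 < v_2 < v_3 < v_4 < v_5 < v_6. The simplices of K, each written with vertices in increasing order, are:

  0-simplices (7): [v_0], [v_1], [v_2], [v_3], [v_4], [v_5], [v_6]
  1-simplices (21): (21 of them)
  2-simplices (14): (14 of them)

giving chain groups C_0 ≅ Z^7, C_1 ≅ Z^21, C_2 ≅ Z^14.

Boundary ∂_1: C_1 → C_0 maps an edge to its endpoints' difference, ∂[p,q] = q − p. For instance
  ∂[v_0,v_1] = [v_1] − [v_0].
The resulting 7×21 matrix has rank 6, and its Smith normal form has invariant factors (1,1,1,1,1,1).

∂_2: C_2 → C_1 sends each 2-simplex [p,q,r] to [q,r] − [p,r] + [p,q]. For instance
  ∂[v_4,v_5,v_6] = [v_5,v_6] − [v_4,v_6] + [v_4,v_5],
  ∂[v_1,v_3,v_5] = [v_3,v_5] − [v_1,v_5] + [v_1,v_3].
This gives a 21×14 integer matrix of rank 13; reducing to Smith normal form yields diagonal entries (1,1,1,1,1,1,1,1,1,1,1,1,1).

From H_k ≅ ker(∂_k) / im(∂_{k+1}) we obtain:

  H_0: rank C_0 − rank ∂_1 = 7 − 6 = 1, and the invariant factors of ∂_1 are all 1, so H_0 ≅ Z.
  H_1: rank ker ∂_1 − rank ∂_2 = (21 − 6) − 13 = 2, and the invariant factors of ∂_2 are all 1, so H_1 ≅ Z^2.
  H_2: rank ker ∂_2 − rank ∂_3 = (14 − 13) − 0 = 1, and there is no ∂_3, so H_2 ≅ Z.

As a check, the Euler characteristic is 7 − 21 + 14 = 0, which agrees with 1 − 2 + 1 = 0.
(K is a triangulation of the torus T^2.)

H_0 ≅ Z,  H_1 ≅ Z^2,  H_2 ≅ Z.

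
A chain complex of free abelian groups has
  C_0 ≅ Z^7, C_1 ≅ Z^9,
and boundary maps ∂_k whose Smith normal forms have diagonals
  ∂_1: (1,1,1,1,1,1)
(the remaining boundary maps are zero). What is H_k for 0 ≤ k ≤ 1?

H_0 = Z,  H_1 = Z^3.

H_0: b_0 = 7 − 0 − 6 = 1; torsion from ∂_1 factors > 1: none. So H_0 = Z.
H_1: b_1 = 9 − 6 − 0 = 3; torsion from ∂_2 factors > 1: none. So H_1 = Z^3.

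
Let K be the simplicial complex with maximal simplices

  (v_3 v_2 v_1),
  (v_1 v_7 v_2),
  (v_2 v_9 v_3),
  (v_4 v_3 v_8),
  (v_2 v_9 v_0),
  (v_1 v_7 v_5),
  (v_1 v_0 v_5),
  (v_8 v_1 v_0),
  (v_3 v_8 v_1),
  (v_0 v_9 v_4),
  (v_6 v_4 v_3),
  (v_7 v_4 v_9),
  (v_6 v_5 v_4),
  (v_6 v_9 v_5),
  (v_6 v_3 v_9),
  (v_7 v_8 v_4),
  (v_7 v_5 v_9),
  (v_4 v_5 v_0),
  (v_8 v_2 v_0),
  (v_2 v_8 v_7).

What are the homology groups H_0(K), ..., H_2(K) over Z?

H_0 = Z,  H_1 = Z × Z/2,  H_2 = 0.

K has 10 vertices, 30 edges, 20 triangles.
rank ∂_0 = 0, rank ∂_1 = 9 ⇒ b_0 = 10 − 0 − 9 = 1; all invariant factors of ∂_1 are 1 so no torsion. So H_0 ≅ Z.
rank ∂_1 = 9, rank ∂_2 = 20 ⇒ b_1 = 30 − 9 − 20 = 1; ∂_2 has invariant factor(s) [2] giving torsion. So H_1 ≅ Z × Z/2.
rank ∂_2 = 20, rank ∂_3 = 0 ⇒ b_2 = 20 − 20 − 0 = 0. So H_2 ≅ 0.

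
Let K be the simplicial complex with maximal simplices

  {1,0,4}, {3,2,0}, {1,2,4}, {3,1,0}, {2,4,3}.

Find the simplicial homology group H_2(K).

H_2 ≅ 0.

We work with the vertex ordering 0 < 1 < 2 < 3 < 4. The simplices of K, each written with vertices in increasing order, are:

  0-simplices (5): [0], [1], [2], [3], [4]
  1-simplices (10): [0,1], [0,2], [0,3], [0,4], [1,2], [1,3], [1,4], [2,3], [2,4], [3,4]
  2-simplices (5): [0,1,3], [0,1,4], [0,2,3], [1,2,4], [2,3,4]

giving chain groups C_0 ≅ Z^5, C_1 ≅ Z^10, C_2 ≅ Z^5.

Boundary ∂_1: C_1 → C_0 maps an edge to its endpoints' difference, ∂[p,q] = q − p. For instance
  ∂[2,4] = [4] − [2].
This gives a 5×10 integer matrix of rank 4; reducing to Smith normal form yields diagonal entries (1,1,1,1).

∂_2: C_2 → C_1 acts by ∂[p,q,r] = [q,r] − [p,r] + [p,q]. For instance
  ∂[0,2,3] = [2,3] − [0,3] + [0,2],
  ∂[1,2,4] = [2,4] − [1,4] + [1,2].
As a 10×5 matrix over Z this has rank 5, with invariant factors (1,1,1,1,1).

Now H_k = ker ∂_k / im ∂_{k+1}, so:

  H_2: rank ker ∂_2 − rank ∂_3 = (5 − 5) − 0 = 0, and there is no ∂_3, so H_2 = 0.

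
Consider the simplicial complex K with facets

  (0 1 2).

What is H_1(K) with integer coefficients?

K has 3 vertices, 3 edges, 1 triangle.
rank ∂_1 = 2, rank ∂_2 = 1 ⇒ b_1 = 3 − 2 − 1 = 0; all invariant factors of ∂_2 are 1 so no torsion. So H_1 ≅ 0.

H_1 ≅ 0.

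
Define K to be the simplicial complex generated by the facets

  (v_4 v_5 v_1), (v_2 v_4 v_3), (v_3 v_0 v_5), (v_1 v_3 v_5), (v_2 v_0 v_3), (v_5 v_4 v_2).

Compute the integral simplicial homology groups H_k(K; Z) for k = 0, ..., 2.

Take the total order v_0 < v_1 < v_2 < v_3 < v_4 < v_5 on the vertex set. Then K (dimension 2) consists of the simplices:

  0-simplices (6): [v_0], [v_1], [v_2], [v_3], [v_4], [v_5]
  1-simplices (12): [v_0,v_2], [v_0,v_3], [v_0,v_5], [v_1,v_3], [v_1,v_4], [v_1,v_5], [v_2,v_3], [v_2,v_4], [v_2,v_5], [v_3,v_4], [v_3,v_5], [v_4,v_5]
  2-simplices (6): [v_0,v_2,v_3], [v_0,v_3,v_5], [v_1,v_3,v_5], [v_1,v_4,v_5], [v_2,v_3,v_4], [v_2,v_4,v_5]

so the chain groups are C_0 ≅ Z^6, C_1 ≅ Z^12, C_2 ≅ Z^6.

The boundary map ∂_1: C_1 → C_0 is given by ∂[p,q] = [q] − [p]. For instance
  ∂[v_0,v_3] = [v_3] − [v_0].
The 6×12 boundary matrix has rank 5 and Smith normal form diag(1,1,1,1,1).

The boundary map ∂_2: C_2 → C_1 maps a triangle to the signed sum of its edges. For instance
  ∂[v_1,v_3,v_5] = [v_3,v_5] − [v_1,v_5] + [v_1,v_3],
  ∂[v_0,v_2,v_3] = [v_2,v_3] − [v_0,v_3] + [v_0,v_2].
The 12×6 boundary matrix has rank 6 and Smith normal form diag(1,1,1,1,1,1).

Now H_k = ker ∂_k / im ∂_{k+1}, so:

  H_0: rank C_0 − rank ∂_1 = 6 − 5 = 1, and the invariant factors of ∂_1 are all 1, so H_0 = Z.
  H_1: rank ker ∂_1 − rank ∂_2 = (12 − 5) − 6 = 1, and the invariant factors of ∂_2 are all 1, so H_1 = Z.
  H_2: rank ker ∂_2 − rank ∂_3 = (6 − 6) − 0 = 0, and there is no ∂_3, so H_2 = 0.

As a check, the Euler characteristic is 6 − 12 + 6 = 0, which agrees with 1 − 1 + 0 = 0.

H_0 = Z,  H_1 = Z,  H_2 = 0.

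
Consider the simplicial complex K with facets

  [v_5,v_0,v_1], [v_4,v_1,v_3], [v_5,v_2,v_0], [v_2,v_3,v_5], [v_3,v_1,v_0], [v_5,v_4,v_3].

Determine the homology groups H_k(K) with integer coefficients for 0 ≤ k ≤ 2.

Fix the vertex order v_0 < v_1 < v_2 < v_3 < v_4 < v_5 and write every simplex with vertices in increasing order. Then dim K = 2 and the simplices of K are:

  0-simplices (6): [v_0], [v_1], [v_2], [v_3], [v_4], [v_5]
  1-simplices (12): [v_0,v_1], [v_0,v_2], [v_0,v_3], [v_0,v_5], [v_1,v_3], [v_1,v_4], [v_1,v_5], [v_2,v_3], [v_2,v_5], [v_3,v_4], [v_3,v_5], [v_4,v_5]
  2-simplices (6): [v_0,v_1,v_3], [v_0,v_1,v_5], [v_0,v_2,v_5], [v_1,v_3,v_4], [v_2,v_3,v_5], [v_3,v_4,v_5]

so the chain groups are C_0 ≅ Z^6, C_1 ≅ Z^12, C_2 ≅ Z^6.

Boundary ∂_1: C_1 → C_0 is given by ∂[p,q] = [q] − [p]. For instance
  ∂[v_2,v_3] = [v_3] − [v_2].
This gives a 6×12 integer matrix of rank 5; reducing to Smith normal form yields diagonal entries (1,1,1,1,1).

∂_2: C_2 → C_1 acts by ∂[p,q,r] = [q,r] − [p,r] + [p,q]. For instance
  ∂[v_1,v_3,v_4] = [v_3,v_4] − [v_1,v_4] + [v_1,v_3],
  ∂[v_2,v_3,v_5] = [v_3,v_5] − [v_2,v_5] + [v_2,v_3].
This gives a 12×6 integer matrix of rank 6; reducing to Smith normal form yields diagonal entries (1,1,1,1,1,1).

From H_k ≅ ker(∂_k) / im(∂_{k+1}) we obtain:

  H_0: rank C_0 − rank ∂_1 = 6 − 5 = 1, and the invariant factors of ∂_1 are all 1, so H_0 = Z.
  H_1: rank ker ∂_1 − rank ∂_2 = (12 − 5) − 6 = 1, and the invariant factors of ∂_2 are all 1, so H_1 = Z.
  H_2: rank ker ∂_2 − rank ∂_3 = (6 − 6) − 0 = 0, and there is no ∂_3, so H_2 = 0.

(K is a triangulation of the cylinder S^1 x I.)

H_0 ≅ Z,  H_1 ≅ Z,  H_2 = 0.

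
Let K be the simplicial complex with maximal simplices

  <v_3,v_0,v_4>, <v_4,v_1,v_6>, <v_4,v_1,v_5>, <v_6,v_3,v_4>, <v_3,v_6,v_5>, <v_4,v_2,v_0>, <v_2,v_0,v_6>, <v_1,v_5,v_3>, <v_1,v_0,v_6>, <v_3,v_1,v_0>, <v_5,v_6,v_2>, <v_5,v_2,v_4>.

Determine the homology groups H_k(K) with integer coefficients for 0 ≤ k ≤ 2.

H_0 = Z,  H_1 = Z/2,  H_2 = 0.

Order the vertices as v_0 < v_1 < v_2 < v_3 < v_4 < v_5 < v_6. Listing each simplex with vertices in this order, K has dimension 2 with simplices:

  0-simplices (7): [v_0], [v_1], [v_2], [v_3], [v_4], [v_5], [v_6]
  1-simplices (18): (18 of them)
  2-simplices (12): (12 of them)

giving chain groups C_0 ≅ Z^7, C_1 ≅ Z^18, C_2 ≅ Z^12.

Boundary ∂_1: C_1 → C_0 maps an edge to its endpoints' difference, ∂[p,q] = q − p. For instance
  ∂[v_0,v_6] = [v_6] − [v_0].
As a 7×18 matrix over Z this has rank 6, with invariant factors (1,1,1,1,1,1).

Boundary ∂_2: C_2 → C_1 sends each 2-simplex [p,q,r] to [q,r] − [p,r] + [p,q]. For instance
  ∂[v_2,v_4,v_5] = [v_4,v_5] − [v_2,v_5] + [v_2,v_4],
  ∂[v_3,v_4,v_6] = [v_4,v_6] − [v_3,v_6] + [v_3,v_4].
This gives a 18×12 integer matrix of rank 12; reducing to Smith normal form yields diagonal entries (1,1,1,1,1,1,1,1,1,1,1,2).

Now H_k = ker ∂_k / im ∂_{k+1}, so:

  H_0: rank C_0 − rank ∂_1 = 7 − 6 = 1, and the invariant factors of ∂_1 are all 1, so H_0 = Z.
  H_1: rank ker ∂_1 − rank ∂_2 = (18 − 6) − 12 = 0, and ∂_2 has invariant factor 2 > 1, so H_1 = Z/2.
  H_2: rank ker ∂_2 − rank ∂_3 = (12 − 12) − 0 = 0, and there is no ∂_3, so H_2 = 0.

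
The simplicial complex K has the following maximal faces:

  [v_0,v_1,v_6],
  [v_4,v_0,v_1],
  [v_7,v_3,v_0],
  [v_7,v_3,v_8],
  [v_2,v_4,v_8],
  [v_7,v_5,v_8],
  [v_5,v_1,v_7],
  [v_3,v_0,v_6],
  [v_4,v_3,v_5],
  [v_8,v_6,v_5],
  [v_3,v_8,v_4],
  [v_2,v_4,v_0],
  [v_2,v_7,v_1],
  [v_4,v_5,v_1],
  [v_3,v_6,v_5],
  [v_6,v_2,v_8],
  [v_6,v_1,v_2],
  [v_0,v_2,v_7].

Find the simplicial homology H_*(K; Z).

H_0 = Z,  H_1 = Z ⊕ Z/2,  H_2 = 0.

Order the vertices as v_0 < v_1 < v_2 < v_3 < v_4 < v_5 < v_6 < v_7 < v_8. Listing each simplex with vertices in this order, K has dimension 2 with simplices:

  0-simplices (9): [v_0], [v_1], [v_2], [v_3], [v_4], [v_5], [v_6], [v_7], [v_8]
  1-simplices (27): (27 of them)
  2-simplices (18): (18 of them)

Hence C_0 ≅ Z^9, C_1 ≅ Z^27, C_2 ≅ Z^18.

Boundary ∂_1: C_1 → C_0 maps an edge to its endpoints' difference, ∂[p,q] = q − p. For instance
  ∂[v_6,v_8] = [v_8] − [v_6].
The resulting 9×27 matrix has rank 8, and its Smith normal form has invariant factors (1,1,1,1,1,1,1,1).

The boundary map ∂_2: C_2 → C_1 acts by ∂[p,q,r] = [q,r] − [p,r] + [p,q]. For instance
  ∂[v_0,v_2,v_7] = [v_2,v_7] − [v_0,v_7] + [v_0,v_2],
  ∂[v_1,v_2,v_7] = [v_2,v_7] − [v_1,v_7] + [v_1,v_2].
This gives a 27×18 integer matrix of rank 18; reducing to Smith normal form yields diagonal entries (1,1,1,1,1,1,1,1,1,1,1,1,1,1,1,1,1,2).

Computing H_k = (kernel of ∂_k) / (image of ∂_{k+1}):

  H_0: rank C_0 − rank ∂_1 = 9 − 8 = 1, and the invariant factors of ∂_1 are all 1, so H_0 ≅ Z.
  H_1: rank ker ∂_1 − rank ∂_2 = (27 − 8) − 18 = 1, and ∂_2 has invariant factor 2 > 1, so H_1 ≅ Z ⊕ Z/2.
  H_2: rank ker ∂_2 − rank ∂_3 = (18 − 18) − 0 = 0, and there is no ∂_3, so H_2 ≅ 0.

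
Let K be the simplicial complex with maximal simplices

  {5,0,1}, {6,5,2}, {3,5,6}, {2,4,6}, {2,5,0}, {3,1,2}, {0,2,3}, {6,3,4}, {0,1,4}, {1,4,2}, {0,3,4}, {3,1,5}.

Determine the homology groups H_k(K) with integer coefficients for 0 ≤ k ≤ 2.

K has 7 vertices, 18 edges, 12 triangles.
rank ∂_0 = 0, rank ∂_1 = 6 ⇒ b_0 = 7 − 0 − 6 = 1; all invariant factors of ∂_1 are 1 so no torsion. So H_0 = Z.
rank ∂_1 = 6, rank ∂_2 = 12 ⇒ b_1 = 18 − 6 − 12 = 0; ∂_2 has invariant factor(s) [2] giving torsion. So H_1 = Z/2.
rank ∂_2 = 12, rank ∂_3 = 0 ⇒ b_2 = 12 − 12 − 0 = 0. So H_2 = 0.

H_0 = Z,  H_1 = Z/2,  H_2 = 0.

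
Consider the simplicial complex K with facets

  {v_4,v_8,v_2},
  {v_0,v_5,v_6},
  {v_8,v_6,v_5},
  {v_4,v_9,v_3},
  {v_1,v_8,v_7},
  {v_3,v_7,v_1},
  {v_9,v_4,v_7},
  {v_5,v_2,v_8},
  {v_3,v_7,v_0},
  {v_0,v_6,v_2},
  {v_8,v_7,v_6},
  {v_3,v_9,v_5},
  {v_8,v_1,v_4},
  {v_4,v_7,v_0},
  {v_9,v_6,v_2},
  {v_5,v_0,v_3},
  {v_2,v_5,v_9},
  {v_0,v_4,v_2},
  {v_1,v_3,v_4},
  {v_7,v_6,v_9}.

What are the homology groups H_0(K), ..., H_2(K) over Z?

Fix the vertex order v_0 < v_1 < v_2 < v_3 < v_4 < v_5 < v_6 < v_7 < v_8 < v_9 and write every simplex with vertices in increasing order. Then dim K = 2 and the simplices of K are:

  0-simplices (10): [v_0], [v_1], [v_2], [v_3], [v_4], [v_5], [v_6], [v_7], [v_8], [v_9]
  1-simplices (30): (30 of them)
  2-simplices (20): (20 of them)

giving chain groups C_0 ≅ Z^10, C_1 ≅ Z^30, C_2 ≅ Z^20.

∂_1: C_1 → C_0 sends each edge [p,q] (with p < q) to q − p. For instance
  ∂[v_0,v_7] = [v_7] − [v_0].
This gives a 10×30 integer matrix of rank 9; reducing to Smith normal form yields diagonal entries (1,1,1,1,1,1,1,1,1).

Boundary ∂_2: C_2 → C_1 acts by ∂[p,q,r] = [q,r] − [p,r] + [p,q]. For instance
  ∂[v_0,v_3,v_7] = [v_3,v_7] − [v_0,v_7] + [v_0,v_3],
  ∂[v_1,v_7,v_8] = [v_7,v_8] − [v_1,v_8] + [v_1,v_7].
This gives a 30×20 integer matrix of rank 20; reducing to Smith normal form yields diagonal entries (1,1,1,1,1,1,1,1,1,1,1,1,1,1,1,1,1,1,1,2).

Reading off H_k = ker ∂_k / im ∂_{k+1}:

  H_0: rank C_0 − rank ∂_1 = 10 − 9 = 1, and the invariant factors of ∂_1 are all 1, so H_0 = Z.
  H_1: rank ker ∂_1 − rank ∂_2 = (30 − 9) − 20 = 1, and ∂_2 has invariant factor 2 > 1, so H_1 = Z ⊕ Z/2Z.
  H_2: rank ker ∂_2 − rank ∂_3 = (20 − 20) − 0 = 0, and there is no ∂_3, so H_2 = 0.

H_0 = Z,  H_1 = Z ⊕ Z/2Z,  H_2 = 0.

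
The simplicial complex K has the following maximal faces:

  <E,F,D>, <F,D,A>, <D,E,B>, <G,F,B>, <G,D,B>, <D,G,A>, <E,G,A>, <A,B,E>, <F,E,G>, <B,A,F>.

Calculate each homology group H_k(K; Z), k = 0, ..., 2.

H_0 ≅ Z,  H_1 ≅ Z/2,  H_2 = 0.

Order the vertices as A < B < D < E < F < G. Listing each simplex with vertices in this order, K has dimension 2 with simplices:

  0-simplices (6): A, B, D, E, F, G
  1-simplices (15): AB, AD, AE, AF, AG, BD, BE, BF, BG, DE, DF, DG, EF, EG, FG
  2-simplices (10): ABE, ABF, ADF, ADG, AEG, BDE, BDG, BFG, DEF, EFG

so the chain groups are C_0 ≅ Z^6, C_1 ≅ Z^15, C_2 ≅ Z^10.

Boundary ∂_1: C_1 → C_0 is given by ∂[p,q] = [q] − [p]. For instance
  ∂BE = E − B.
The 6×15 boundary matrix has rank 5 and Smith normal form diag(1,1,1,1,1).

The boundary map ∂_2: C_2 → C_1 maps a triangle to the signed sum of its edges. For instance
  ∂ABF = BF − AF + AB,
  ∂ADF = DF − AF + AD.
The resulting 15×10 matrix has rank 10, and its Smith normal form has invariant factors (1,1,1,1,1,1,1,1,1,2).

Reading off H_k = ker ∂_k / im ∂_{k+1}:

  H_0: rank C_0 − rank ∂_1 = 6 − 5 = 1, and the invariant factors of ∂_1 are all 1, so H_0 = Z.
  H_1: rank ker ∂_1 − rank ∂_2 = (15 − 5) − 10 = 0, and ∂_2 has invariant factor 2 > 1, so H_1 = Z/2.
  H_2: rank ker ∂_2 − rank ∂_3 = (10 − 10) − 0 = 0, and there is no ∂_3, so H_2 = 0.

As a check, the Euler characteristic is 6 − 15 + 10 = 1, which agrees with 1 − 0 + 0 = 1.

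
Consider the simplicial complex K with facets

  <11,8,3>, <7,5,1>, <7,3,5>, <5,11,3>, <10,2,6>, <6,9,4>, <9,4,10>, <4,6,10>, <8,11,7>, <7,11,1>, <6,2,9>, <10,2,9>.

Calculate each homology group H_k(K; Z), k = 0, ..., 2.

We work with the vertex ordering 1 < 2 < 3 < 4 < 5 < 6 < 7 < 8 < 9 < 10 < 11. The simplices of K, each written with vertices in increasing order, are:

  0-simplices (11): [1], [2], [3], [4], [5], [6], [7], [8], [9], [10], [11]
  1-simplices (21): [1,5], [1,7], [1,11], [2,6], [2,9], [2,10], [3,5], [3,7], [3,8], [3,11], [4,6], [4,9], [4,10], [5,7], [5,11], [6,9], [6,10], [7,8], [7,11], [8,11], [9,10]
  2-simplices (12): [1,5,7], [1,7,11], [2,6,9], [2,6,10], [2,9,10], [3,5,7], [3,5,11], [3,8,11], [4,6,9], [4,6,10], [4,9,10], [7,8,11]

giving chain groups C_0 ≅ Z^11, C_1 ≅ Z^21, C_2 ≅ Z^12.

∂_1: C_1 → C_0 is given by ∂[p,q] = [q] − [p]. For instance
  ∂[2,6] = [6] − [2].
This gives a 11×21 integer matrix of rank 9; reducing to Smith normal form yields diagonal entries (1,1,1,1,1,1,1,1,1).

∂_2: C_2 → C_1 sends each 2-simplex [p,q,r] to [q,r] − [p,r] + [p,q]. For instance
  ∂[2,6,9] = [6,9] − [2,9] + [2,6],
  ∂[3,5,11] = [5,11] − [3,11] + [3,5].
As a 21×12 matrix over Z this has rank 11, with invariant factors (1,1,1,1,1,1,1,1,1,1,1).

From H_k ≅ ker(∂_k) / im(∂_{k+1}) we obtain:

  H_0: rank C_0 − rank ∂_1 = 11 − 9 = 2, and the invariant factors of ∂_1 are all 1, so H_0 ≅ Z^2.
  H_1: rank ker ∂_1 − rank ∂_2 = (21 − 9) − 11 = 1, and the invariant factors of ∂_2 are all 1, so H_1 ≅ Z.
  H_2: rank ker ∂_2 − rank ∂_3 = (12 − 11) − 0 = 1, and there is no ∂_3, so H_2 ≅ Z.

As a check, the Euler characteristic is 11 − 21 + 12 = 2, which agrees with 2 − 1 + 1 = 2.

H_0 = Z^2,  H_1 = Z,  H_2 = Z.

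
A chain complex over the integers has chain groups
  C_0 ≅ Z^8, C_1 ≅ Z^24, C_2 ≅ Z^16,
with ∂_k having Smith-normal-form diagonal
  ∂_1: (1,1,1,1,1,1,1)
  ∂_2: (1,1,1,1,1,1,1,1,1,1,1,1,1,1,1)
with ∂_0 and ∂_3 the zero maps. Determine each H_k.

H_0 = Z,  H_1 = Z^2,  H_2 = Z.

H_0: b_0 = 8 − 0 − 7 = 1; torsion from ∂_1 factors > 1: none. So H_0 = Z.
H_1: b_1 = 24 − 7 − 15 = 2; torsion from ∂_2 factors > 1: none. So H_1 = Z^2.
H_2: b_2 = 16 − 15 − 0 = 1; torsion from ∂_3 factors > 1: none. So H_2 = Z.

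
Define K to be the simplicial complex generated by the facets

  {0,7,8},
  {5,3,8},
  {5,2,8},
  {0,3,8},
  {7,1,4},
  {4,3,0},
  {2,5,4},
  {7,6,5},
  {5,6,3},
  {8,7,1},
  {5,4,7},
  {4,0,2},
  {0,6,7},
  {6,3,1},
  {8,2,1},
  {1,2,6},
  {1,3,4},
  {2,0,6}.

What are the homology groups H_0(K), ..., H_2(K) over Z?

We work with the vertex ordering 0 < 1 < 2 < 3 < 4 < 5 < 6 < 7 < 8. The simplices of K, each written with vertices in increasing order, are:

  0-simplices (9): [0], [1], [2], [3], [4], [5], [6], [7], [8]
  1-simplices (27): (27 of them)
  2-simplices (18): [0,2,4], [0,2,6], [0,3,4], [0,3,8], [0,6,7], [0,7,8], [1,2,6], [1,2,8], [1,3,4], [1,3,6], [1,4,7], [1,7,8], [2,4,5], [2,5,8], [3,5,6], [3,5,8], [4,5,7], [5,6,7]

giving chain groups C_0 ≅ Z^9, C_1 ≅ Z^27, C_2 ≅ Z^18.

Boundary ∂_1: C_1 → C_0 maps an edge to its endpoints' difference, ∂[p,q] = q − p.
As a 9×27 matrix over Z this has rank 8, with invariant factors (1,1,1,1,1,1,1,1).

The boundary map ∂_2: C_2 → C_1 maps a triangle to the signed sum of its edges. For instance
  ∂[3,5,8] = [5,8] − [3,8] + [3,5],
  ∂[3,5,6] = [5,6] − [3,6] + [3,5].
This gives a 27×18 integer matrix of rank 17; reducing to Smith normal form yields diagonal entries (1,1,1,1,1,1,1,1,1,1,1,1,1,1,1,1,1).

Now H_k = ker ∂_k / im ∂_{k+1}, so:

  H_0: rank C_0 − rank ∂_1 = 9 − 8 = 1, and the invariant factors of ∂_1 are all 1, so H_0 ≅ Z.
  H_1: rank ker ∂_1 − rank ∂_2 = (27 − 8) − 17 = 2, and the invariant factors of ∂_2 are all 1, so H_1 ≅ Z^2.
  H_2: rank ker ∂_2 − rank ∂_3 = (18 − 17) − 0 = 1, and there is no ∂_3, so H_2 ≅ Z.

As a check, the Euler characteristic is 9 − 27 + 18 = 0, which agrees with 1 − 2 + 1 = 0.

H_0 = Z,  H_1 = Z^2,  H_2 = Z.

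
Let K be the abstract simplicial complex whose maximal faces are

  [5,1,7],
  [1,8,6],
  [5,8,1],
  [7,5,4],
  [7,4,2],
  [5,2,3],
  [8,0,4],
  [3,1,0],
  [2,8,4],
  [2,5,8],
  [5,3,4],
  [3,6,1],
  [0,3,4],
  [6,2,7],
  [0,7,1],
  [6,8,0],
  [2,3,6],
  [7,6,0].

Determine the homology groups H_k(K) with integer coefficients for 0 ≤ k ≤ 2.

Fix the vertex order 0 < 1 < 2 < 3 < 4 < 5 < 6 < 7 < 8 and write every simplex with vertices in increasing order. Then dim K = 2 and the simplices of K are:

  0-simplices (9): [0], [1], [2], [3], [4], [5], [6], [7], [8]
  1-simplices (27): (27 of them)
  2-simplices (18): [0,1,3], [0,1,7], [0,3,4], [0,4,8], [0,6,7], [0,6,8], [1,3,6], [1,5,7], [1,5,8], [1,6,8], [2,3,5], [2,3,6], [2,4,7], [2,4,8], [2,5,8], [2,6,7], [3,4,5], [4,5,7]

Hence C_0 ≅ Z^9, C_1 ≅ Z^27, C_2 ≅ Z^18.

Boundary ∂_1: C_1 → C_0 maps an edge to its endpoints' difference, ∂[p,q] = q − p. For instance
  ∂[3,6] = [6] − [3].
The resulting 9×27 matrix has rank 8, and its Smith normal form has invariant factors (1,1,1,1,1,1,1,1).

Boundary ∂_2: C_2 → C_1 sends each 2-simplex [p,q,r] to [q,r] − [p,r] + [p,q]. For instance
  ∂[1,6,8] = [6,8] − [1,8] + [1,6],
  ∂[1,5,8] = [5,8] − [1,8] + [1,5].
This gives a 27×18 integer matrix of rank 18; reducing to Smith normal form yields diagonal entries (1,1,1,1,1,1,1,1,1,1,1,1,1,1,1,1,1,2).

Computing H_k = (kernel of ∂_k) / (image of ∂_{k+1}):

  H_0: rank C_0 − rank ∂_1 = 9 − 8 = 1, and the invariant factors of ∂_1 are all 1, so H_0 ≅ Z.
  H_1: rank ker ∂_1 − rank ∂_2 = (27 − 8) − 18 = 1, and ∂_2 has invariant factor 2 > 1, so H_1 ≅ Z ⊕ Z/2.
  H_2: rank ker ∂_2 − rank ∂_3 = (18 − 18) − 0 = 0, and there is no ∂_3, so H_2 ≅ 0.

H_0 ≅ Z,  H_1 ≅ Z ⊕ Z/2,  H_2 = 0.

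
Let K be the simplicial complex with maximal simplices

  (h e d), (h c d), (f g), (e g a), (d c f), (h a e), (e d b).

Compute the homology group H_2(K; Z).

K has 8 vertices, 14 edges, 6 triangles.
rank ∂_2 = 6, rank ∂_3 = 0 ⇒ b_2 = 6 − 6 − 0 = 0. So H_2 ≅ 0.

H_2 ≅ 0.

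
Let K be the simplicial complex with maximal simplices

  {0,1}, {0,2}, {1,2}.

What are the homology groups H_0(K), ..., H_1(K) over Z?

Fix the vertex order 0 < 1 < 2 and write every simplex with vertices in increasing order. Then dim K = 1 and the simplices of K are:

  0-simplices (3): [0], [1], [2]
  1-simplices (3): [0,1], [0,2], [1,2]

so the chain groups are C_0 ≅ Z^3, C_1 ≅ Z^3.

The boundary map ∂_1: C_1 → C_0 sends each edge [p,q] (with p < q) to q − p.
This gives a 3×3 integer matrix of rank 2; reducing to Smith normal form yields diagonal entries (1,1).

From H_k ≅ ker(∂_k) / im(∂_{k+1}) we obtain:

  H_0: rank C_0 − rank ∂_1 = 3 − 2 = 1, and the invariant factors of ∂_1 are all 1, so H_0 ≅ Z.
  H_1: rank ker ∂_1 − rank ∂_2 = (3 − 2) − 0 = 1, and there is no ∂_2, so H_1 ≅ Z.

(K is a triangulation of the circle S^1.)

H_0 = Z,  H_1 = Z.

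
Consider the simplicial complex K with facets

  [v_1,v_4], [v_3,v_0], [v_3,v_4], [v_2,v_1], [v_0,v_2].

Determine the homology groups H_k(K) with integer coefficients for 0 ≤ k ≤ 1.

H_0 ≅ Z,  H_1 ≅ Z.

Fix the vertex order v_0 < v_1 < v_2 < v_3 < v_4 and write every simplex with vertices in increasing order. Then dim K = 1 and the simplices of K are:

  0-simplices (5): [v_0], [v_1], [v_2], [v_3], [v_4]
  1-simplices (5): [v_0,v_2], [v_0,v_3], [v_1,v_2], [v_1,v_4], [v_3,v_4]

so the chain groups are C_0 ≅ Z^5, C_1 ≅ Z^5.

∂_1: C_1 → C_0 is given by ∂[p,q] = [q] − [p]. For instance
  ∂[v_3,v_4] = [v_4] − [v_3].
The resulting 5×5 matrix has rank 4, and its Smith normal form has invariant factors (1,1,1,1).

From H_k ≅ ker(∂_k) / im(∂_{k+1}) we obtain:

  H_0: rank C_0 − rank ∂_1 = 5 − 4 = 1, and the invariant factors of ∂_1 are all 1, so H_0 ≅ Z.
  H_1: rank ker ∂_1 − rank ∂_2 = (5 − 4) − 0 = 1, and there is no ∂_2, so H_1 ≅ Z.

As a check, the Euler characteristic is 5 − 5 = 0, which agrees with 1 − 1 = 0.
(K is a triangulation of the circle S^1.)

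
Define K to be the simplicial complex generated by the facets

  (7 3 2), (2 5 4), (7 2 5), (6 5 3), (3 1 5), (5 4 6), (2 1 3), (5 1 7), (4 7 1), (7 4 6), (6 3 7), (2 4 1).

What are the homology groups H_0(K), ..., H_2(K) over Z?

K has 7 vertices, 18 edges, 12 triangles.
rank ∂_0 = 0, rank ∂_1 = 6 ⇒ b_0 = 7 − 0 − 6 = 1; all invariant factors of ∂_1 are 1 so no torsion. So H_0 = Z.
rank ∂_1 = 6, rank ∂_2 = 12 ⇒ b_1 = 18 − 6 − 12 = 0; ∂_2 has invariant factor(s) [2] giving torsion. So H_1 = Z/2.
rank ∂_2 = 12, rank ∂_3 = 0 ⇒ b_2 = 12 − 12 − 0 = 0. So H_2 = 0.

H_0 ≅ Z,  H_1 ≅ Z/2,  H_2 = 0.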